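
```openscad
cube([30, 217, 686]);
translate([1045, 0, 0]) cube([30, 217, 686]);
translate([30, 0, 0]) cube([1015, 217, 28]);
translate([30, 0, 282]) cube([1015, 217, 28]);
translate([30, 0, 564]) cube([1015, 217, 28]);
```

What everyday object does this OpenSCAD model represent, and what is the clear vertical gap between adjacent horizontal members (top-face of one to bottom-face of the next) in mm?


A bookshelf. The clear shelf gap is 254 mm.

Two tall side panels with 3 horizontal boards between them — a bookshelf. The first two shelf undersides are at z = 0 and z = 282; with shelf thickness 28, the clear gap is 282 − 0 − 28 = 254 mm.


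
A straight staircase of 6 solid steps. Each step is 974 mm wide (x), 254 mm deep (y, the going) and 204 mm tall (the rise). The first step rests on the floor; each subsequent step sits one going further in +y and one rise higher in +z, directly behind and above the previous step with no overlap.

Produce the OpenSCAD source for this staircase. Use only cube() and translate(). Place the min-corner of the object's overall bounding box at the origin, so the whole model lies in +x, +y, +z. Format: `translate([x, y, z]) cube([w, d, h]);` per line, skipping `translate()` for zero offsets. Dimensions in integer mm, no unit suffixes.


cube([974, 254, 204]);
translate([0, 254, 204]) cube([974, 254, 204]);
translate([0, 508, 408]) cube([974, 254, 204]);
translate([0, 762, 612]) cube([974, 254, 204]);
translate([0, 1016, 816]) cube([974, 254, 204]);
translate([0, 1270, 1020]) cube([974, 254, 204]);


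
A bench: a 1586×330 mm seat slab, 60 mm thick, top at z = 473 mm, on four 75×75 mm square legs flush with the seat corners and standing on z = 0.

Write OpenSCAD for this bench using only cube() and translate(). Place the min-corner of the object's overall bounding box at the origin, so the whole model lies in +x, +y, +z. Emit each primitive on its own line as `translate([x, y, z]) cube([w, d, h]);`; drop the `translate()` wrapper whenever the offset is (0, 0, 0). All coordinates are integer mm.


translate([0, 0, 413]) cube([1586, 330, 60]);
cube([75, 75, 413]);
translate([0, 255, 0]) cube([75, 75, 413]);
translate([1511, 0, 0]) cube([75, 75, 413]);
translate([1511, 255, 0]) cube([75, 75, 413]);


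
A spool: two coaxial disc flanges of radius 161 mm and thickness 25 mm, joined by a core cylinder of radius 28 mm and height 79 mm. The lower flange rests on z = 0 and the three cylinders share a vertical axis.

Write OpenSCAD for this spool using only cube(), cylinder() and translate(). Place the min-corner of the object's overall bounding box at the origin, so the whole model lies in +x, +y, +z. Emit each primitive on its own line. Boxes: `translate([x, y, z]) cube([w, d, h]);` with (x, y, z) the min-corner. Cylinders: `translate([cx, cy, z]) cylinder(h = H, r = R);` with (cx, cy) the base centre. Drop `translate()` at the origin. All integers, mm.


translate([161, 161, 0]) cylinder(h = 25, r = 161);
translate([161, 161, 25]) cylinder(h = 79, r = 28);
translate([161, 161, 104]) cylinder(h = 25, r = 161);


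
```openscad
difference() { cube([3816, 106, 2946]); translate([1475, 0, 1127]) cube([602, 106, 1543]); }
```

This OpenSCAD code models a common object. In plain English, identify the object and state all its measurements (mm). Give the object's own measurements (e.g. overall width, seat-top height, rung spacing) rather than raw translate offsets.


A wall 3816 mm long (x), 106 mm thick (y), 2946 mm tall, with a rectangular window opening cut through it. The opening is 602 mm wide and 1543 mm tall; its sill is at z = 1127 mm and its near (−x) edge is 1475 mm from the wall's −x end. The opening passes through the full wall thickness.


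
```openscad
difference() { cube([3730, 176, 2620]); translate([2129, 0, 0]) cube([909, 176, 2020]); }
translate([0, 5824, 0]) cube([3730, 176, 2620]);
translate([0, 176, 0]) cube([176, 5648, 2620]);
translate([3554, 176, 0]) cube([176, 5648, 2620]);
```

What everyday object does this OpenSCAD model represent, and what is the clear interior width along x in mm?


A single room. The interior width is 3378 mm.

Four walls enclosing a rectangle with a door in the front wall — a room. Outside width 3730 minus two 176 mm walls gives 3378 mm.


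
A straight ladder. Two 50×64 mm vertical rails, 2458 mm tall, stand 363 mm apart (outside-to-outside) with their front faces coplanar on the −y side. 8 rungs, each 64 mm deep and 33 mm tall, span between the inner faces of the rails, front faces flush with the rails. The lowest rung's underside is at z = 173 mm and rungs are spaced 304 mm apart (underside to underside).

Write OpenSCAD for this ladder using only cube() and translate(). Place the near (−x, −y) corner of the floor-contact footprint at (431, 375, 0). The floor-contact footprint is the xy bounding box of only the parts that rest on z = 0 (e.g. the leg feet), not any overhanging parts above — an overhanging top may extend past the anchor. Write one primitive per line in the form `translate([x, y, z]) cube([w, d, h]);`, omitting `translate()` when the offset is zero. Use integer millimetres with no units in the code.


translate([431, 375, 0]) cube([50, 64, 2458]);
translate([744, 375, 0]) cube([50, 64, 2458]);
translate([481, 375, 173]) cube([263, 64, 33]);
translate([481, 375, 477]) cube([263, 64, 33]);
translate([481, 375, 781]) cube([263, 64, 33]);
translate([481, 375, 1085]) cube([263, 64, 33]);
translate([481, 375, 1389]) cube([263, 64, 33]);
translate([481, 375, 1693]) cube([263, 64, 33]);
translate([481, 375, 1997]) cube([263, 64, 33]);
translate([481, 375, 2301]) cube([263, 64, 33]);


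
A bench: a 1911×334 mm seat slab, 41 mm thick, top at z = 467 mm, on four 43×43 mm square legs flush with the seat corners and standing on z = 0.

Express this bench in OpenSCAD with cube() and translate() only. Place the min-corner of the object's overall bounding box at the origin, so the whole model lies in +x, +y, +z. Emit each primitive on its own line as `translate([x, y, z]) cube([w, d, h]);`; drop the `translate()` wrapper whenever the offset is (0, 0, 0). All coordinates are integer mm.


// leg_h = 467 − 41 = 426
translate([0, 0, 426]) cube([1911, 334, 41]);
cube([43, 43, 426]);
translate([0, 291, 0]) cube([43, 43, 426]);
translate([1868, 0, 0]) cube([43, 43, 426]);
translate([1868, 291, 0]) cube([43, 43, 426]);


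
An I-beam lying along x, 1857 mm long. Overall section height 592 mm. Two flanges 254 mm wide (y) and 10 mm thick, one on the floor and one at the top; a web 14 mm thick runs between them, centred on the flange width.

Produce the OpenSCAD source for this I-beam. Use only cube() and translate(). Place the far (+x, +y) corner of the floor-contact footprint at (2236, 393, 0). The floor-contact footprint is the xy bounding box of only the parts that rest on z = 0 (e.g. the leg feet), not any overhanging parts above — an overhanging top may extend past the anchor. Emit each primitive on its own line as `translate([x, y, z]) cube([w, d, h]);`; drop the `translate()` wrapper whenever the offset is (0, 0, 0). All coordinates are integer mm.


translate([379, 139, 0]) cube([1857, 254, 10]);
translate([379, 259, 10]) cube([1857, 14, 572]);
translate([379, 139, 582]) cube([1857, 254, 10]);


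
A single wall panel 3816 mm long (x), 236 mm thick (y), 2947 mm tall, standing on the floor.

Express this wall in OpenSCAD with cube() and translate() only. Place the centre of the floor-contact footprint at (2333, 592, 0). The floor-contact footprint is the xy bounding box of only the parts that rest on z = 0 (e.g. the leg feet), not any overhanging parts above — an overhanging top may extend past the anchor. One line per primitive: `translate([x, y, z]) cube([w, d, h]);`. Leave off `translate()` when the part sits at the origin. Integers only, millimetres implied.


translate([425, 474, 0]) cube([3816, 236, 2947]);


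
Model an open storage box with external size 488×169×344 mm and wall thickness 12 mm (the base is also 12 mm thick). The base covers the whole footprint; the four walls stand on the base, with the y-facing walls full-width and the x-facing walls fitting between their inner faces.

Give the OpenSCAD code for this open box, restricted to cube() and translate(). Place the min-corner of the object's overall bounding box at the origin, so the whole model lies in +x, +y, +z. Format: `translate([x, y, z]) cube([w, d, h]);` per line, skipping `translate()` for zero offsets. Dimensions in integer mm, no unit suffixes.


cube([488, 169, 12]);
translate([0, 0, 12]) cube([488, 12, 332]);
translate([0, 157, 12]) cube([488, 12, 332]);
translate([0, 12, 12]) cube([12, 145, 332]);
translate([476, 12, 12]) cube([12, 145, 332]);


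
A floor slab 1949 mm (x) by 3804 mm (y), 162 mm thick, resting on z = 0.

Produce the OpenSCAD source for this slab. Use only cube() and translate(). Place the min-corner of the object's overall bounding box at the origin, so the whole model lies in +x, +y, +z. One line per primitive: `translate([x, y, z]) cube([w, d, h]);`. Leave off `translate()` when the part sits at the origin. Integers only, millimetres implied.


cube([1949, 3804, 162]);


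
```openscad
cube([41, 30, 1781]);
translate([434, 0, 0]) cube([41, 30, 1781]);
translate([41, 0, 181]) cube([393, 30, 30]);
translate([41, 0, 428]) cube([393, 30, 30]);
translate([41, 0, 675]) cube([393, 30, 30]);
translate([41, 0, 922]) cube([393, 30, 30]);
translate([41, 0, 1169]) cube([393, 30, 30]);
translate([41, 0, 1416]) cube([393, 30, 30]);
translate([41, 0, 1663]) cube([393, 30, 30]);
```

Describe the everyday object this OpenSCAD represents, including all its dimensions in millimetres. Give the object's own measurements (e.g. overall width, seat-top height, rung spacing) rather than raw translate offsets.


A straight ladder. Two 41×30 mm vertical rails, 1781 mm tall, stand 475 mm apart (outside-to-outside) with their front faces coplanar on the −y side. 7 rungs, each 30 mm deep and 30 mm tall, span between the inner faces of the rails, front faces flush with the rails. The lowest rung's underside is at z = 181 mm and rungs are spaced 247 mm apart (underside to underside).


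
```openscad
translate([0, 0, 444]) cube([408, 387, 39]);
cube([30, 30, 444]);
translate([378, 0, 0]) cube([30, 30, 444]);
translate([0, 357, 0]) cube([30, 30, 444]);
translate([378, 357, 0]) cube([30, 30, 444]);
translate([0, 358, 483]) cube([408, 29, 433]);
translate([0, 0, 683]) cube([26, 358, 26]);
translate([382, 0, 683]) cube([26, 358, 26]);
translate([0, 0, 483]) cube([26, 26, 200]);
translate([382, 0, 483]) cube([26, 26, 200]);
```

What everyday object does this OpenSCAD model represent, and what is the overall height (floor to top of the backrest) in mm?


A chair. The overall height is 916 mm.

A slab on four corner posts with a tall panel at the back — a chair. The seat slab sits at z = 444 with thickness 39, and the 433 mm backrest starts at the seat top, so the overall height is 444 + 39 + 433 = 916 mm.


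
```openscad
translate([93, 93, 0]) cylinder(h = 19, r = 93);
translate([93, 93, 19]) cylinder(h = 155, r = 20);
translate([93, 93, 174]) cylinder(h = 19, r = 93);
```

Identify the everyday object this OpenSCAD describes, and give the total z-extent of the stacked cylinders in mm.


A spool. The overall height is 193 mm.

Three coaxial cylinders, large–small–large — a spool. Two 19 mm flanges and a 155 mm core give 19 + 155 + 19 = 193 mm.


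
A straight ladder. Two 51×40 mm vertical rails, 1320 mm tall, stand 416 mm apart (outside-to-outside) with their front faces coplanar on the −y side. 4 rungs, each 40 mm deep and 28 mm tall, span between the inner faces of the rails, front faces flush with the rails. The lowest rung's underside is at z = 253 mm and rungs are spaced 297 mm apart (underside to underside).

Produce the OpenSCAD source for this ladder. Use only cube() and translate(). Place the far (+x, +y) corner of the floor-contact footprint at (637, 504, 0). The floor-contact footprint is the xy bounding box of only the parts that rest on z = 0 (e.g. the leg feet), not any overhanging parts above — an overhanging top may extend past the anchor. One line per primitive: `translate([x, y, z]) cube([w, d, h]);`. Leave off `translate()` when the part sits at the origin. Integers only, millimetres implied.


translate([221, 464, 0]) cube([51, 40, 1320]);
translate([586, 464, 0]) cube([51, 40, 1320]);
translate([272, 464, 253]) cube([314, 40, 28]);
translate([272, 464, 550]) cube([314, 40, 28]);
translate([272, 464, 847]) cube([314, 40, 28]);
translate([272, 464, 1144]) cube([314, 40, 28]);


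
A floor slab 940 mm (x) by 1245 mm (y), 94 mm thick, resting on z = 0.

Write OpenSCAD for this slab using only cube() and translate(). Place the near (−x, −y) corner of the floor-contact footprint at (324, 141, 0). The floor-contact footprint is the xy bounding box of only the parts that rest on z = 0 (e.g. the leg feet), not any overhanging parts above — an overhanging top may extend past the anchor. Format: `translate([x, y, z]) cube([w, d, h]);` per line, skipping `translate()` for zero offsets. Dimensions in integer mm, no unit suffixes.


translate([324, 141, 0]) cube([940, 1245, 94]);


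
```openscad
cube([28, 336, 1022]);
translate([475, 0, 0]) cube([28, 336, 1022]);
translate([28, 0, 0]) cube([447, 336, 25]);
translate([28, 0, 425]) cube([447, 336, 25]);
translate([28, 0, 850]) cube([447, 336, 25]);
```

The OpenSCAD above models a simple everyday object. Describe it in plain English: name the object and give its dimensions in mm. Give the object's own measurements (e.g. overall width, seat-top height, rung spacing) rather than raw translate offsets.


An open bookshelf. Two side panels, each 28 mm thick, 336 mm deep and 1022 mm tall, stand 503 mm apart (outside-to-outside). Between them sit 3 shelves, each 25 mm thick and 336 mm deep, spanning the full gap between the sides. The bottom shelf rests on the floor (its underside at z = 0) and the clear gap between one shelf's top and the next shelf's underside is 400 mm.


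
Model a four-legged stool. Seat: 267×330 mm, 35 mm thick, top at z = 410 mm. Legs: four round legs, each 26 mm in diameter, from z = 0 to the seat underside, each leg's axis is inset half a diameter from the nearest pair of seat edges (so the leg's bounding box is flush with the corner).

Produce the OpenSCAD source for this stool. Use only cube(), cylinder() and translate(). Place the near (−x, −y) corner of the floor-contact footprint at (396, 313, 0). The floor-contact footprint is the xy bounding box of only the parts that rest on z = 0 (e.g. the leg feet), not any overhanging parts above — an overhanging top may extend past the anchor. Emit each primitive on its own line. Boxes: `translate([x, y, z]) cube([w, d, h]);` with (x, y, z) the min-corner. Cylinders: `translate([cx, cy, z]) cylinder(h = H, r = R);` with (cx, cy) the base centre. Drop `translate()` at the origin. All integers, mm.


// leg_h = 410 - 35 = 375
translate([396, 313, 375]) cube([267, 330, 35]);
translate([409, 326, 0]) cylinder(h = 375, r = 13);
translate([650, 326, 0]) cylinder(h = 375, r = 13);
translate([409, 630, 0]) cylinder(h = 375, r = 13);
translate([650, 630, 0]) cylinder(h = 375, r = 13);


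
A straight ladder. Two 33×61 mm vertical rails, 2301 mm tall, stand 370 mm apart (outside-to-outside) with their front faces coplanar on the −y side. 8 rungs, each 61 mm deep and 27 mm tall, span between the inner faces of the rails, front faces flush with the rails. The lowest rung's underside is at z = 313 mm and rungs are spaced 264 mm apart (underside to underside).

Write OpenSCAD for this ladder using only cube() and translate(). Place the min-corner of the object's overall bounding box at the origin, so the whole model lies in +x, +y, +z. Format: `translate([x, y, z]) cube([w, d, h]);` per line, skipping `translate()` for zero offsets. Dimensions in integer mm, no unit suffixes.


// rung span = 370 - 2*33 = 304
// rung[k] z = 313 + k*264
cube([33, 61, 2301]);
translate([337, 0, 0]) cube([33, 61, 2301]);
translate([33, 0, 313]) cube([304, 61, 27]);
translate([33, 0, 577]) cube([304, 61, 27]);
translate([33, 0, 841]) cube([304, 61, 27]);
translate([33, 0, 1105]) cube([304, 61, 27]);
translate([33, 0, 1369]) cube([304, 61, 27]);
translate([33, 0, 1633]) cube([304, 61, 27]);
translate([33, 0, 1897]) cube([304, 61, 27]);
translate([33, 0, 2161]) cube([304, 61, 27]);


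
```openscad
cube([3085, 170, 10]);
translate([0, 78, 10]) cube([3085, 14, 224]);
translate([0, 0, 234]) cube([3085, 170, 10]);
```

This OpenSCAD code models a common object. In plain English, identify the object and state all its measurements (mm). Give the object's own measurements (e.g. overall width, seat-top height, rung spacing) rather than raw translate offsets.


An I-beam lying along x, 3085 mm long. Overall section height 244 mm. Two flanges 170 mm wide (y) and 10 mm thick, one on the floor and one at the top; a web 14 mm thick runs between them, centred on the flange width.


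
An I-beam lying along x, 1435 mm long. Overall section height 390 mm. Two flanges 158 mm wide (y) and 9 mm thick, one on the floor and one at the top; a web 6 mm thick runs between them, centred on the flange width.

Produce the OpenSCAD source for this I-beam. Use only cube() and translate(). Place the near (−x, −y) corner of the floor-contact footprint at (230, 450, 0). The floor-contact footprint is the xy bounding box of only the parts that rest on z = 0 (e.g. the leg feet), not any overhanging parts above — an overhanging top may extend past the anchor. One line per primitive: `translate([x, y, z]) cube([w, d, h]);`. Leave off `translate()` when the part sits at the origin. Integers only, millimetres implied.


translate([230, 450, 0]) cube([1435, 158, 9]);
translate([230, 526, 9]) cube([1435, 6, 372]);
translate([230, 450, 381]) cube([1435, 158, 9]);


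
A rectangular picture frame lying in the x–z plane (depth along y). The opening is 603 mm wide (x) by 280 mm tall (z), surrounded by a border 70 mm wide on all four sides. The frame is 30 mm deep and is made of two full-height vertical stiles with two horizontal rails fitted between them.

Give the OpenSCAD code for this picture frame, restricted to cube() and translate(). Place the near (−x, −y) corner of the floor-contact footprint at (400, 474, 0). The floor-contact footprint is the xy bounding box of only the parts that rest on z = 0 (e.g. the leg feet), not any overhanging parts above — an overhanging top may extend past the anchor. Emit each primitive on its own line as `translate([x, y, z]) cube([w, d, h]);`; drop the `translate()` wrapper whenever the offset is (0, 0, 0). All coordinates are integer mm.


translate([400, 474, 0]) cube([70, 30, 420]);
translate([1073, 474, 0]) cube([70, 30, 420]);
translate([470, 474, 0]) cube([603, 30, 70]);
translate([470, 474, 350]) cube([603, 30, 70]);


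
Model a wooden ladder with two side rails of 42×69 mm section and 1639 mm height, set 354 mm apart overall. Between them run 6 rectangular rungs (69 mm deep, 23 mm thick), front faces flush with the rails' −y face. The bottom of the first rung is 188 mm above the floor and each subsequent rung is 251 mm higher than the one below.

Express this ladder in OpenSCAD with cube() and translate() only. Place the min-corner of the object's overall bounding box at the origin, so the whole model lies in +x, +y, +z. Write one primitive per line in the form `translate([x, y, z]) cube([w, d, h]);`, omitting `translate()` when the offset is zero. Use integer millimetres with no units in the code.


cube([42, 69, 1639]);
translate([312, 0, 0]) cube([42, 69, 1639]);
translate([42, 0, 188]) cube([270, 69, 23]);
translate([42, 0, 439]) cube([270, 69, 23]);
translate([42, 0, 690]) cube([270, 69, 23]);
translate([42, 0, 941]) cube([270, 69, 23]);
translate([42, 0, 1192]) cube([270, 69, 23]);
translate([42, 0, 1443]) cube([270, 69, 23]);


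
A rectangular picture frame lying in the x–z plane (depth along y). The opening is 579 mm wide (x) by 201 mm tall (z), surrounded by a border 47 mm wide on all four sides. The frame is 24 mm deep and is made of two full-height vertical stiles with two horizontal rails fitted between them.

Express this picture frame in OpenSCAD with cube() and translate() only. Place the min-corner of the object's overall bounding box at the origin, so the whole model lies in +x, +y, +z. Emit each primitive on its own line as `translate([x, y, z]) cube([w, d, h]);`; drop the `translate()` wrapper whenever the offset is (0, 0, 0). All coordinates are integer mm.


cube([47, 24, 295]);
translate([626, 0, 0]) cube([47, 24, 295]);
translate([47, 0, 0]) cube([579, 24, 47]);
translate([47, 0, 248]) cube([579, 24, 47]);


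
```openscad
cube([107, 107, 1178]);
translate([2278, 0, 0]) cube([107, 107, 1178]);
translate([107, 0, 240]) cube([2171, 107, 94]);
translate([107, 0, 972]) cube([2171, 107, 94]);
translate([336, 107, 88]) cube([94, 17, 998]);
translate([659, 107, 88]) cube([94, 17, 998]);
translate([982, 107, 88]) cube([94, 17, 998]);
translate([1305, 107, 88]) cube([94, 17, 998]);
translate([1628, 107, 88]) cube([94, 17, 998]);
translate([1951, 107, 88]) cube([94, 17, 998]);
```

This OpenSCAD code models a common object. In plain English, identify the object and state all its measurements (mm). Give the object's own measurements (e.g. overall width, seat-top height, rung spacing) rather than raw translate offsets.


A fence section. Two 107×107 mm posts, 1178 mm tall, stand on the floor with a clear span of 2171 mm between their inner faces. Two horizontal rails of 107×94 mm section span the gap between the posts with their undersides at z = 240 mm and z = 972 mm, flush with the posts' −y face. 6 pickets, each 94 mm wide, 17 mm thick and 998 mm tall, are fixed to the +y face of the rails with their bottoms at z = 88 mm, spaced across the span with a 229 mm gap after the −x post and between neighbouring pickets, with 233 mm left before the +x post.


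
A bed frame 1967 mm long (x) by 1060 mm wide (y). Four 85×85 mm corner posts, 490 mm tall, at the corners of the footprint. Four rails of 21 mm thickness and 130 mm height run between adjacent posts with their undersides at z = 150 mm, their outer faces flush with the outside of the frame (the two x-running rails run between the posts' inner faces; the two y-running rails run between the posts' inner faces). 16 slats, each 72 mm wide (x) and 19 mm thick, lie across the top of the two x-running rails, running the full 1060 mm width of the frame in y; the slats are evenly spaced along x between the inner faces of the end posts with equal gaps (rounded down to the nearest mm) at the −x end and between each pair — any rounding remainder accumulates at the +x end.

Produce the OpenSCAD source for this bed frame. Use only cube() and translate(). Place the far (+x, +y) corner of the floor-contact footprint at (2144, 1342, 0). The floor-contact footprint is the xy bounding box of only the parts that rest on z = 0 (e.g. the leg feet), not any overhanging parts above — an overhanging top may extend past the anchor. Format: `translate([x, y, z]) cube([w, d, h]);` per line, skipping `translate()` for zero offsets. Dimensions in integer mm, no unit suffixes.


translate([177, 282, 0]) cube([85, 85, 490]);
translate([177, 1257, 0]) cube([85, 85, 490]);
translate([2059, 282, 0]) cube([85, 85, 490]);
translate([2059, 1257, 0]) cube([85, 85, 490]);
translate([262, 282, 150]) cube([1797, 21, 130]);
translate([262, 1321, 150]) cube([1797, 21, 130]);
translate([177, 367, 150]) cube([21, 890, 130]);
translate([2123, 367, 150]) cube([21, 890, 130]);
translate([299, 282, 280]) cube([72, 1060, 19]);
translate([408, 282, 280]) cube([72, 1060, 19]);
translate([517, 282, 280]) cube([72, 1060, 19]);
translate([626, 282, 280]) cube([72, 1060, 19]);
translate([735, 282, 280]) cube([72, 1060, 19]);
translate([844, 282, 280]) cube([72, 1060, 19]);
translate([953, 282, 280]) cube([72, 1060, 19]);
translate([1062, 282, 280]) cube([72, 1060, 19]);
translate([1171, 282, 280]) cube([72, 1060, 19]);
translate([1280, 282, 280]) cube([72, 1060, 19]);
translate([1389, 282, 280]) cube([72, 1060, 19]);
translate([1498, 282, 280]) cube([72, 1060, 19]);
translate([1607, 282, 280]) cube([72, 1060, 19]);
translate([1716, 282, 280]) cube([72, 1060, 19]);
translate([1825, 282, 280]) cube([72, 1060, 19]);
translate([1934, 282, 280]) cube([72, 1060, 19]);


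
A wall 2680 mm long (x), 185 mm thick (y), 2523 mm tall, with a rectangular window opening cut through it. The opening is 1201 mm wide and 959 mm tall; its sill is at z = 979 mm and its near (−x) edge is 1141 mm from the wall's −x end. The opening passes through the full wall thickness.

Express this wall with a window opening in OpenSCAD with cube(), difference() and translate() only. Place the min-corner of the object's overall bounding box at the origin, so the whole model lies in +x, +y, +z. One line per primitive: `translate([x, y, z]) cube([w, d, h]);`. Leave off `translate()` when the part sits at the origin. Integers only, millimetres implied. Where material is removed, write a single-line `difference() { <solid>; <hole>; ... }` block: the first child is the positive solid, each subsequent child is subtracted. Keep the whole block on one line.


difference() { cube([2680, 185, 2523]); translate([1141, 0, 979]) cube([1201, 185, 959]); }


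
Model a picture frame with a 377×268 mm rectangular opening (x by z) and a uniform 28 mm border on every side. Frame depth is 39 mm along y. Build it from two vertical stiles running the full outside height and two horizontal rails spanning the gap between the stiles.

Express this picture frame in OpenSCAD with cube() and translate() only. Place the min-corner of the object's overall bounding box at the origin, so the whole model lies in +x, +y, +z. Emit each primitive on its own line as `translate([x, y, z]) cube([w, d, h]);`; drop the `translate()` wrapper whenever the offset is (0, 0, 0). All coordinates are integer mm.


cube([28, 39, 324]);
translate([405, 0, 0]) cube([28, 39, 324]);
translate([28, 0, 0]) cube([377, 39, 28]);
translate([28, 0, 296]) cube([377, 39, 28]);


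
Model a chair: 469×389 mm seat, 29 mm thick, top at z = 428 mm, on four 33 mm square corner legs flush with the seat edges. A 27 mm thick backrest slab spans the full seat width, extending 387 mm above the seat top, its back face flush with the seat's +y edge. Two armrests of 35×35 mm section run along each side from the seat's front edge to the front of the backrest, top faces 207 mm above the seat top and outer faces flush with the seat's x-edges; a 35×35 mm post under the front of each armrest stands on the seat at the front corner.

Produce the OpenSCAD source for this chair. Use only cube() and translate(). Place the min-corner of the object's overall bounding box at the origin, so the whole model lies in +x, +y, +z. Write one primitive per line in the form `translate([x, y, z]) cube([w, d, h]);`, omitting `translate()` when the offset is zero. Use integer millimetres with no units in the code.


translate([0, 0, 399]) cube([469, 389, 29]);
cube([33, 33, 399]);
translate([436, 0, 0]) cube([33, 33, 399]);
translate([0, 356, 0]) cube([33, 33, 399]);
translate([436, 356, 0]) cube([33, 33, 399]);
translate([0, 362, 428]) cube([469, 27, 387]);
translate([0, 0, 600]) cube([35, 362, 35]);
translate([434, 0, 600]) cube([35, 362, 35]);
translate([0, 0, 428]) cube([35, 35, 172]);
translate([434, 0, 428]) cube([35, 35, 172]);


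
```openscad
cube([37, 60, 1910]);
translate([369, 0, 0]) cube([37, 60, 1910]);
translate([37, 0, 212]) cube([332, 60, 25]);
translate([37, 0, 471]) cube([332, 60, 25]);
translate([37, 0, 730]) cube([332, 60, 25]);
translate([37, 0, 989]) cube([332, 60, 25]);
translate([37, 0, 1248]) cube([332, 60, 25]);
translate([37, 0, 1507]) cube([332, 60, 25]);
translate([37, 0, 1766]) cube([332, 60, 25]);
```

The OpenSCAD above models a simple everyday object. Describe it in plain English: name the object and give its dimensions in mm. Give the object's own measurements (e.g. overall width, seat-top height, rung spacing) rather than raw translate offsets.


A straight ladder. Two 37×60 mm vertical rails, 1910 mm tall, stand 406 mm apart (outside-to-outside) with their front faces coplanar on the −y side. 7 rungs, each 60 mm deep and 25 mm tall, span between the inner faces of the rails, front faces flush with the rails. The lowest rung's underside is at z = 212 mm and rungs are spaced 259 mm apart (underside to underside).


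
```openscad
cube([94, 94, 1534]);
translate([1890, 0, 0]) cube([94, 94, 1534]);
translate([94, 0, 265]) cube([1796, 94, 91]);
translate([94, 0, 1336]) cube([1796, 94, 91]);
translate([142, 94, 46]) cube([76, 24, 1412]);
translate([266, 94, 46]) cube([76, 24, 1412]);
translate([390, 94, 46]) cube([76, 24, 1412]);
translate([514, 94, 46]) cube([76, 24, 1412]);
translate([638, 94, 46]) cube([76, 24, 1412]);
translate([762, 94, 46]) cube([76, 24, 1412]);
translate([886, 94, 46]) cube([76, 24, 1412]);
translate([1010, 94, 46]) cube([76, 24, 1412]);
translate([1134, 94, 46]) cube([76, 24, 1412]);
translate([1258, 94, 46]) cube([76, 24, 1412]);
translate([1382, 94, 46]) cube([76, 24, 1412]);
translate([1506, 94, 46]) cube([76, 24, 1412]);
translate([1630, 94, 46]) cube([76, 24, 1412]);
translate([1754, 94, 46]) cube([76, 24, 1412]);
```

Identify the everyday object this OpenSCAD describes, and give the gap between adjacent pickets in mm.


A fence section. The picket gap is 48 mm.

Two posts, two rails, 14 pickets — a fence section. Span 1796 mm holds 14 pickets of 76 mm with 15 equal gaps: ⌊(1796 − 14·76) / 15⌋ = 48 mm.


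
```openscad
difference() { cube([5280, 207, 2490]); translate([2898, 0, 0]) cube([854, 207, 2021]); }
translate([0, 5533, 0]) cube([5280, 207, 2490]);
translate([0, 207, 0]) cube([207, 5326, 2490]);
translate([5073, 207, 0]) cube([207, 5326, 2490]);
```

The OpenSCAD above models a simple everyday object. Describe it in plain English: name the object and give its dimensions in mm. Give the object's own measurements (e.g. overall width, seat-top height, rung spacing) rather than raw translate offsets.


A single room: four walls, each 2490 mm tall and 207 mm thick, enclosing an outside footprint 5280×5740 mm (x × y), no floor or roof. The front and back walls (−y and +y sides) run the full x-width; the side walls fit between their inner faces. A door opening 854 mm wide and 2021 mm tall is cut through the front wall from the floor up, its −x edge 2898 mm from the wall's −x end.


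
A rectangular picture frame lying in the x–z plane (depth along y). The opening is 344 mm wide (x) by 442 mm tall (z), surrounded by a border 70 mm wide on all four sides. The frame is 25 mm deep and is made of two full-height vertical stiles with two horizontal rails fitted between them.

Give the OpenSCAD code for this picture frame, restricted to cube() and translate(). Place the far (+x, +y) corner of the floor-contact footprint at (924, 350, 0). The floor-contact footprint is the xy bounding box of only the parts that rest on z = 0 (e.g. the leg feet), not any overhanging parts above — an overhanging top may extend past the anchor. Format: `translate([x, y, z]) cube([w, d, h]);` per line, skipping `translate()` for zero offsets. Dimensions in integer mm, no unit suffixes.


translate([440, 325, 0]) cube([70, 25, 582]);
translate([854, 325, 0]) cube([70, 25, 582]);
translate([510, 325, 0]) cube([344, 25, 70]);
translate([510, 325, 512]) cube([344, 25, 70]);


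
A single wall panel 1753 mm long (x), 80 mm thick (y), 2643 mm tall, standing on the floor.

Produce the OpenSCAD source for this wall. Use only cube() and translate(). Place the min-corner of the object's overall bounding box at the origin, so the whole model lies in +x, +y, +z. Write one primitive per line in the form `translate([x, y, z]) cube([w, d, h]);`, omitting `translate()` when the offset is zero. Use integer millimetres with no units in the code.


cube([1753, 80, 2643]);


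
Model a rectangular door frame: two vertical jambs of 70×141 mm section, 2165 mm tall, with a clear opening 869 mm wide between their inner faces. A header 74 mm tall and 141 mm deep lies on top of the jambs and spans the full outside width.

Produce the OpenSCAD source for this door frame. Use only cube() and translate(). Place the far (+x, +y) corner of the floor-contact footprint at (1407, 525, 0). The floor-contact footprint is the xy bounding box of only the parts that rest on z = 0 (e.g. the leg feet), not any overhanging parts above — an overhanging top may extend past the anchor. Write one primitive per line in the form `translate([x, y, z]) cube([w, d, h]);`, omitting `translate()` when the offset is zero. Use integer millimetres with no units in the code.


translate([398, 384, 0]) cube([70, 141, 2165]);
translate([1337, 384, 0]) cube([70, 141, 2165]);
translate([398, 384, 2165]) cube([1009, 141, 74]);


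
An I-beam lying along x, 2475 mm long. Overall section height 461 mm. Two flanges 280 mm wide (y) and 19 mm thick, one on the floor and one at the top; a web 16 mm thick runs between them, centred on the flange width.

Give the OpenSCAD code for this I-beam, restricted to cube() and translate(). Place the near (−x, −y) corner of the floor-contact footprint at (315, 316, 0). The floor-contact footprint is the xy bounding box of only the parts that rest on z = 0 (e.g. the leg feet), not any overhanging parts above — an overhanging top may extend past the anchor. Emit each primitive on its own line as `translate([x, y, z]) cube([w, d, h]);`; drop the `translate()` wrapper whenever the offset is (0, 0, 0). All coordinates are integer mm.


translate([315, 316, 0]) cube([2475, 280, 19]);
translate([315, 448, 19]) cube([2475, 16, 423]);
translate([315, 316, 442]) cube([2475, 280, 19]);


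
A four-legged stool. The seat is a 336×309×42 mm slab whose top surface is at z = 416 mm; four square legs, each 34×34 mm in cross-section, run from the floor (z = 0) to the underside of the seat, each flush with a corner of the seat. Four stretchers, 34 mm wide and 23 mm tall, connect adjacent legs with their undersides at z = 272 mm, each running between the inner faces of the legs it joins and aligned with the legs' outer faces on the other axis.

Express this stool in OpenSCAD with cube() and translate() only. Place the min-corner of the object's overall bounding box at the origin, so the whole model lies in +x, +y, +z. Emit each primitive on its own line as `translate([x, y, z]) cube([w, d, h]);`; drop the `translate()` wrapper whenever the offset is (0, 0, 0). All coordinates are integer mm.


translate([0, 0, 374]) cube([336, 309, 42]);
cube([34, 34, 374]);
translate([302, 0, 0]) cube([34, 34, 374]);
translate([0, 275, 0]) cube([34, 34, 374]);
translate([302, 275, 0]) cube([34, 34, 374]);
translate([34, 0, 272]) cube([268, 34, 23]);
translate([34, 275, 272]) cube([268, 34, 23]);
translate([0, 34, 272]) cube([34, 241, 23]);
translate([302, 34, 272]) cube([34, 241, 23]);


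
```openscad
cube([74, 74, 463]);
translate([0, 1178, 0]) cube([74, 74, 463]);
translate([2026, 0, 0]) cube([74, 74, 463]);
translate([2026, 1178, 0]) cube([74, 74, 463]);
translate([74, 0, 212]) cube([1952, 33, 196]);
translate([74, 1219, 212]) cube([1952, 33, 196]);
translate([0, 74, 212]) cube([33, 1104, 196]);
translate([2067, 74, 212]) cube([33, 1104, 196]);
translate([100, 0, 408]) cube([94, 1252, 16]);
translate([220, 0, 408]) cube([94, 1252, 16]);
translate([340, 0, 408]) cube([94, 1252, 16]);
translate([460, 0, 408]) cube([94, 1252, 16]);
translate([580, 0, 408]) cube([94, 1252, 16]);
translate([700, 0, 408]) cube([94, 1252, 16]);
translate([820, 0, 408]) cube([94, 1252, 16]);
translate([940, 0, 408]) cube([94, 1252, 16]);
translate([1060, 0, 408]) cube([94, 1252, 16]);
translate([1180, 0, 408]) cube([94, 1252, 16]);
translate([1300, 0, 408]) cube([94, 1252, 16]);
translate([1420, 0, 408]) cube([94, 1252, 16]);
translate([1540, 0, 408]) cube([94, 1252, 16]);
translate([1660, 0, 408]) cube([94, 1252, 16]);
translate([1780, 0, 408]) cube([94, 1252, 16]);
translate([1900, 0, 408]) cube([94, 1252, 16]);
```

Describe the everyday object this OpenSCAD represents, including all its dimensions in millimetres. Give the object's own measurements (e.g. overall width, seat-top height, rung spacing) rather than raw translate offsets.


A bed frame 2100 mm long (x) by 1252 mm wide (y). Four 74×74 mm corner posts, 463 mm tall, at the corners of the footprint. Four rails of 33 mm thickness and 196 mm height run between adjacent posts with their undersides at z = 212 mm, their outer faces flush with the outside of the frame (the two x-running rails run between the posts' inner faces; the two y-running rails run between the posts' inner faces). 16 slats, each 94 mm wide (x) and 16 mm thick, lie across the top of the two x-running rails, running the full 1252 mm width of the frame in y; along x they sit between the end posts with a 26 mm gap after the −x posts and between neighbouring slats, leaving 32 mm before the +x posts.


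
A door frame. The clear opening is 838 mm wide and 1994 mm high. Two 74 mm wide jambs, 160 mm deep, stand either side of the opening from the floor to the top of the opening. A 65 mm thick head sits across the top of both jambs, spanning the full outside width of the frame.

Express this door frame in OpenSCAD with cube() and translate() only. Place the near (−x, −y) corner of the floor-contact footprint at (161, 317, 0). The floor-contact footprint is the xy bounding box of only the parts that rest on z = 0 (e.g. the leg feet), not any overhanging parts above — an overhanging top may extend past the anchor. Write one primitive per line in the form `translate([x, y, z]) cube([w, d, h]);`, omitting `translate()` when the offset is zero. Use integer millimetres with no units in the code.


translate([161, 317, 0]) cube([74, 160, 1994]);
translate([1073, 317, 0]) cube([74, 160, 1994]);
translate([161, 317, 1994]) cube([986, 160, 65]);


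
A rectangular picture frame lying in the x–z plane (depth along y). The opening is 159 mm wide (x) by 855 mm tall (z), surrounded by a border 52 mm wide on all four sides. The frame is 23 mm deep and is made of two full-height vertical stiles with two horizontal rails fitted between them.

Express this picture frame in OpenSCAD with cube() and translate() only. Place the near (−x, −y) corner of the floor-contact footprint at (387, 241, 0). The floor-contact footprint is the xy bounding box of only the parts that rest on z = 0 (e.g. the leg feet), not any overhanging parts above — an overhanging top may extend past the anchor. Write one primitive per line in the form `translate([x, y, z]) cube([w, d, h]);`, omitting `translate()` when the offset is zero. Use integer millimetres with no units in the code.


translate([387, 241, 0]) cube([52, 23, 959]);
translate([598, 241, 0]) cube([52, 23, 959]);
translate([439, 241, 0]) cube([159, 23, 52]);
translate([439, 241, 907]) cube([159, 23, 52]);


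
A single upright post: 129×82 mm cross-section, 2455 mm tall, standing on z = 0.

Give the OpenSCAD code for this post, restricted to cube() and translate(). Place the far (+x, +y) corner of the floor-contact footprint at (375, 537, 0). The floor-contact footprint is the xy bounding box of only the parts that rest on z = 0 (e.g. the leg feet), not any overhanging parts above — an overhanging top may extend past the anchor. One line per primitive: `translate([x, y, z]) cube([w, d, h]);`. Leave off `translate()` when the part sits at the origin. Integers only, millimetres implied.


translate([246, 455, 0]) cube([129, 82, 2455]);


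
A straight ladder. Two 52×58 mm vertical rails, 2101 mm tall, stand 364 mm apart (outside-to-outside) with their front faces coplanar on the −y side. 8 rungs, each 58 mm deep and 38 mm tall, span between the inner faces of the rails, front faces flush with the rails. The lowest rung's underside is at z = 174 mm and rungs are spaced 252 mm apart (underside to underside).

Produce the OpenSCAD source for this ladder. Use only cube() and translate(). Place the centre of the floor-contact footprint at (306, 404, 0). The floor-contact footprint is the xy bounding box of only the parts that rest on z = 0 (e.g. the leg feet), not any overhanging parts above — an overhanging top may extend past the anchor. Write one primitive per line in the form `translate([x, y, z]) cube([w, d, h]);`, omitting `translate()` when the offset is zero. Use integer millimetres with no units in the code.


translate([124, 375, 0]) cube([52, 58, 2101]);
translate([436, 375, 0]) cube([52, 58, 2101]);
translate([176, 375, 174]) cube([260, 58, 38]);
translate([176, 375, 426]) cube([260, 58, 38]);
translate([176, 375, 678]) cube([260, 58, 38]);
translate([176, 375, 930]) cube([260, 58, 38]);
translate([176, 375, 1182]) cube([260, 58, 38]);
translate([176, 375, 1434]) cube([260, 58, 38]);
translate([176, 375, 1686]) cube([260, 58, 38]);
translate([176, 375, 1938]) cube([260, 58, 38]);
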